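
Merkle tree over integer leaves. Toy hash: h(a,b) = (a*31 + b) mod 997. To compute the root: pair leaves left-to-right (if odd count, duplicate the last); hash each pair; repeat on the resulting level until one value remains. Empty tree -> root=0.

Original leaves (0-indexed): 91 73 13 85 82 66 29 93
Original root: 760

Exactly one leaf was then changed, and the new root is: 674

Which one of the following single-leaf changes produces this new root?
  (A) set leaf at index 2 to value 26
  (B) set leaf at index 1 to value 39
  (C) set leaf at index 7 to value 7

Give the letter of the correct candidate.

Original leaves: [91, 73, 13, 85, 82, 66, 29, 93]
Target new root: 674
Try each candidate change and compute the resulting root:
Candidate A: set leaf[2] = 26 -> leaves = [91, 73, 26, 85, 82, 66, 29, 93]
  L0: [91, 73, 26, 85, 82, 66, 29, 93]
  L1: h(91,73)=(91*31+73)%997=900 h(26,85)=(26*31+85)%997=891 h(82,66)=(82*31+66)%997=614 h(29,93)=(29*31+93)%997=992 -> [900, 891, 614, 992]
  L2: h(900,891)=(900*31+891)%997=875 h(614,992)=(614*31+992)%997=86 -> [875, 86]
  L3: h(875,86)=(875*31+86)%997=292 -> [292]
  root = 292 != target 674
Candidate B: set leaf[1] = 39 -> leaves = [91, 39, 13, 85, 82, 66, 29, 93]
  L0: [91, 39, 13, 85, 82, 66, 29, 93]
  L1: h(91,39)=(91*31+39)%997=866 h(13,85)=(13*31+85)%997=488 h(82,66)=(82*31+66)%997=614 h(29,93)=(29*31+93)%997=992 -> [866, 488, 614, 992]
  L2: h(866,488)=(866*31+488)%997=415 h(614,992)=(614*31+992)%997=86 -> [415, 86]
  L3: h(415,86)=(415*31+86)%997=987 -> [987]
  root = 987 != target 674
Candidate C: set leaf[7] = 7 -> leaves = [91, 73, 13, 85, 82, 66, 29, 7]
  L0: [91, 73, 13, 85, 82, 66, 29, 7]
  L1: h(91,73)=(91*31+73)%997=900 h(13,85)=(13*31+85)%997=488 h(82,66)=(82*31+66)%997=614 h(29,7)=(29*31+7)%997=906 -> [900, 488, 614, 906]
  L2: h(900,488)=(900*31+488)%997=472 h(614,906)=(614*31+906)%997=0 -> [472, 0]
  L3: h(472,0)=(472*31+0)%997=674 -> [674]
  root = 674 == target 674  ** MATCH **
Candidate C produces the target root.

Answer: C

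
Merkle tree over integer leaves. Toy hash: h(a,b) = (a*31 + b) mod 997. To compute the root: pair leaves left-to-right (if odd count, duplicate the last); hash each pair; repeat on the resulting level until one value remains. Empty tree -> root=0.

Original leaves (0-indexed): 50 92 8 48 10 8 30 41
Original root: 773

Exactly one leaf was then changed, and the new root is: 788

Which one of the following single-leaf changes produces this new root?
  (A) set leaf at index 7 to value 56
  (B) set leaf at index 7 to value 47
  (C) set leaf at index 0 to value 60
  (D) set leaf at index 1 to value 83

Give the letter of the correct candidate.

Answer: A

Derivation:
Original leaves: [50, 92, 8, 48, 10, 8, 30, 41]
Target new root: 788
Try each candidate change and compute the resulting root:
Candidate A: set leaf[7] = 56 -> leaves = [50, 92, 8, 48, 10, 8, 30, 56]
  L0: [50, 92, 8, 48, 10, 8, 30, 56]
  L1: h(50,92)=(50*31+92)%997=645 h(8,48)=(8*31+48)%997=296 h(10,8)=(10*31+8)%997=318 h(30,56)=(30*31+56)%997=986 -> [645, 296, 318, 986]
  L2: h(645,296)=(645*31+296)%997=351 h(318,986)=(318*31+986)%997=874 -> [351, 874]
  L3: h(351,874)=(351*31+874)%997=788 -> [788]
  root = 788 == target 788  ** MATCH **
Candidate B: set leaf[7] = 47 -> leaves = [50, 92, 8, 48, 10, 8, 30, 47]
  L0: [50, 92, 8, 48, 10, 8, 30, 47]
  L1: h(50,92)=(50*31+92)%997=645 h(8,48)=(8*31+48)%997=296 h(10,8)=(10*31+8)%997=318 h(30,47)=(30*31+47)%997=977 -> [645, 296, 318, 977]
  L2: h(645,296)=(645*31+296)%997=351 h(318,977)=(318*31+977)%997=865 -> [351, 865]
  L3: h(351,865)=(351*31+865)%997=779 -> [779]
  root = 779 != target 788
Candidate C: set leaf[0] = 60 -> leaves = [60, 92, 8, 48, 10, 8, 30, 41]
  L0: [60, 92, 8, 48, 10, 8, 30, 41]
  L1: h(60,92)=(60*31+92)%997=955 h(8,48)=(8*31+48)%997=296 h(10,8)=(10*31+8)%997=318 h(30,41)=(30*31+41)%997=971 -> [955, 296, 318, 971]
  L2: h(955,296)=(955*31+296)%997=988 h(318,971)=(318*31+971)%997=859 -> [988, 859]
  L3: h(988,859)=(988*31+859)%997=580 -> [580]
  root = 580 != target 788
Candidate D: set leaf[1] = 83 -> leaves = [50, 83, 8, 48, 10, 8, 30, 41]
  L0: [50, 83, 8, 48, 10, 8, 30, 41]
  L1: h(50,83)=(50*31+83)%997=636 h(8,48)=(8*31+48)%997=296 h(10,8)=(10*31+8)%997=318 h(30,41)=(30*31+41)%997=971 -> [636, 296, 318, 971]
  L2: h(636,296)=(636*31+296)%997=72 h(318,971)=(318*31+971)%997=859 -> [72, 859]
  L3: h(72,859)=(72*31+859)%997=100 -> [100]
  root = 100 != target 788
Candidate A produces the target root.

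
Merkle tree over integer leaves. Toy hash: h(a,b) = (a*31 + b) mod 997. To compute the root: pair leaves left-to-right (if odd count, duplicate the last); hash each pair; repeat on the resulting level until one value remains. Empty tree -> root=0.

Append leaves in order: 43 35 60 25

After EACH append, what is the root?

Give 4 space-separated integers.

After append 43 (leaves=[43]):
  L0: [43]
  root=43
After append 35 (leaves=[43, 35]):
  L0: [43, 35]
  L1: h(43,35)=(43*31+35)%997=371 -> [371]
  root=371
After append 60 (leaves=[43, 35, 60]):
  L0: [43, 35, 60]
  L1: h(43,35)=(43*31+35)%997=371 h(60,60)=(60*31+60)%997=923 -> [371, 923]
  L2: h(371,923)=(371*31+923)%997=460 -> [460]
  root=460
After append 25 (leaves=[43, 35, 60, 25]):
  L0: [43, 35, 60, 25]
  L1: h(43,35)=(43*31+35)%997=371 h(60,25)=(60*31+25)%997=888 -> [371, 888]
  L2: h(371,888)=(371*31+888)%997=425 -> [425]
  root=425

Answer: 43 371 460 425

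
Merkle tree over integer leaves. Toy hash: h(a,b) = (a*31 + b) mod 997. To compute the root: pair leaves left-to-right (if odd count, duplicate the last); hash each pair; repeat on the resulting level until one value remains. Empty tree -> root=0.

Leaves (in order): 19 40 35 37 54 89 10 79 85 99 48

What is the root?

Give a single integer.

Answer: 434

Derivation:
L0: [19, 40, 35, 37, 54, 89, 10, 79, 85, 99, 48]
L1: h(19,40)=(19*31+40)%997=629 h(35,37)=(35*31+37)%997=125 h(54,89)=(54*31+89)%997=766 h(10,79)=(10*31+79)%997=389 h(85,99)=(85*31+99)%997=740 h(48,48)=(48*31+48)%997=539 -> [629, 125, 766, 389, 740, 539]
L2: h(629,125)=(629*31+125)%997=681 h(766,389)=(766*31+389)%997=207 h(740,539)=(740*31+539)%997=548 -> [681, 207, 548]
L3: h(681,207)=(681*31+207)%997=381 h(548,548)=(548*31+548)%997=587 -> [381, 587]
L4: h(381,587)=(381*31+587)%997=434 -> [434]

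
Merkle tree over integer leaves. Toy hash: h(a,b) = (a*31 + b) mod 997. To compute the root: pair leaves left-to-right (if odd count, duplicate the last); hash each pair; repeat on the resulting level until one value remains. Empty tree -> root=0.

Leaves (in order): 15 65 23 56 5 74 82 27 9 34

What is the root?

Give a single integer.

Answer: 59

Derivation:
L0: [15, 65, 23, 56, 5, 74, 82, 27, 9, 34]
L1: h(15,65)=(15*31+65)%997=530 h(23,56)=(23*31+56)%997=769 h(5,74)=(5*31+74)%997=229 h(82,27)=(82*31+27)%997=575 h(9,34)=(9*31+34)%997=313 -> [530, 769, 229, 575, 313]
L2: h(530,769)=(530*31+769)%997=250 h(229,575)=(229*31+575)%997=695 h(313,313)=(313*31+313)%997=46 -> [250, 695, 46]
L3: h(250,695)=(250*31+695)%997=469 h(46,46)=(46*31+46)%997=475 -> [469, 475]
L4: h(469,475)=(469*31+475)%997=59 -> [59]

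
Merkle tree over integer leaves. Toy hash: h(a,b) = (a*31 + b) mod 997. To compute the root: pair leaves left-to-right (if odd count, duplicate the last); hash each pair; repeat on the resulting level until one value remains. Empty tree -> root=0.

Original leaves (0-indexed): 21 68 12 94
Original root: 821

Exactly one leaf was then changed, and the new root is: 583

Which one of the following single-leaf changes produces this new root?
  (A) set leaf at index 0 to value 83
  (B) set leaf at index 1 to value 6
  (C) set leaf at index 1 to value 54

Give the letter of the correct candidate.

Original leaves: [21, 68, 12, 94]
Target new root: 583
Try each candidate change and compute the resulting root:
Candidate A: set leaf[0] = 83 -> leaves = [83, 68, 12, 94]
  L0: [83, 68, 12, 94]
  L1: h(83,68)=(83*31+68)%997=647 h(12,94)=(12*31+94)%997=466 -> [647, 466]
  L2: h(647,466)=(647*31+466)%997=583 -> [583]
  root = 583 == target 583  ** MATCH **
Candidate B: set leaf[1] = 6 -> leaves = [21, 6, 12, 94]
  L0: [21, 6, 12, 94]
  L1: h(21,6)=(21*31+6)%997=657 h(12,94)=(12*31+94)%997=466 -> [657, 466]
  L2: h(657,466)=(657*31+466)%997=893 -> [893]
  root = 893 != target 583
Candidate C: set leaf[1] = 54 -> leaves = [21, 54, 12, 94]
  L0: [21, 54, 12, 94]
  L1: h(21,54)=(21*31+54)%997=705 h(12,94)=(12*31+94)%997=466 -> [705, 466]
  L2: h(705,466)=(705*31+466)%997=387 -> [387]
  root = 387 != target 583
Candidate A produces the target root.

Answer: A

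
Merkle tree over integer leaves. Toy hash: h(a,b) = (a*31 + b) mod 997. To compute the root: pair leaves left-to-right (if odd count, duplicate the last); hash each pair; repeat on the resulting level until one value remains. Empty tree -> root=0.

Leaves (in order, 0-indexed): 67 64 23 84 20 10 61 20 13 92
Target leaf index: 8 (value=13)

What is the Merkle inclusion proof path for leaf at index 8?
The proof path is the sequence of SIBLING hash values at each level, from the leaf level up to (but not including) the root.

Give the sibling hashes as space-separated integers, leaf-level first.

Answer: 92 495 885 976

Derivation:
L0 (leaves): [67, 64, 23, 84, 20, 10, 61, 20, 13, 92], target index=8
L1: h(67,64)=(67*31+64)%997=147 [pair 0] h(23,84)=(23*31+84)%997=797 [pair 1] h(20,10)=(20*31+10)%997=630 [pair 2] h(61,20)=(61*31+20)%997=914 [pair 3] h(13,92)=(13*31+92)%997=495 [pair 4] -> [147, 797, 630, 914, 495]
  Sibling for proof at L0: 92
L2: h(147,797)=(147*31+797)%997=369 [pair 0] h(630,914)=(630*31+914)%997=504 [pair 1] h(495,495)=(495*31+495)%997=885 [pair 2] -> [369, 504, 885]
  Sibling for proof at L1: 495
L3: h(369,504)=(369*31+504)%997=976 [pair 0] h(885,885)=(885*31+885)%997=404 [pair 1] -> [976, 404]
  Sibling for proof at L2: 885
L4: h(976,404)=(976*31+404)%997=750 [pair 0] -> [750]
  Sibling for proof at L3: 976
Root: 750
Proof path (sibling hashes from leaf to root): [92, 495, 885, 976]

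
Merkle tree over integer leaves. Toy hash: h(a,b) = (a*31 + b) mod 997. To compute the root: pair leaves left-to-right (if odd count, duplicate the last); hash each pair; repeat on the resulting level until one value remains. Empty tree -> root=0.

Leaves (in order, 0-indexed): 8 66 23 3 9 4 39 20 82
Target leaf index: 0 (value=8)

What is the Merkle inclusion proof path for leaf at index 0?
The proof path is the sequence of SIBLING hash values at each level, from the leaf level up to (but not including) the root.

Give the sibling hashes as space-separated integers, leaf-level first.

Answer: 66 716 32 61

Derivation:
L0 (leaves): [8, 66, 23, 3, 9, 4, 39, 20, 82], target index=0
L1: h(8,66)=(8*31+66)%997=314 [pair 0] h(23,3)=(23*31+3)%997=716 [pair 1] h(9,4)=(9*31+4)%997=283 [pair 2] h(39,20)=(39*31+20)%997=232 [pair 3] h(82,82)=(82*31+82)%997=630 [pair 4] -> [314, 716, 283, 232, 630]
  Sibling for proof at L0: 66
L2: h(314,716)=(314*31+716)%997=480 [pair 0] h(283,232)=(283*31+232)%997=32 [pair 1] h(630,630)=(630*31+630)%997=220 [pair 2] -> [480, 32, 220]
  Sibling for proof at L1: 716
L3: h(480,32)=(480*31+32)%997=954 [pair 0] h(220,220)=(220*31+220)%997=61 [pair 1] -> [954, 61]
  Sibling for proof at L2: 32
L4: h(954,61)=(954*31+61)%997=722 [pair 0] -> [722]
  Sibling for proof at L3: 61
Root: 722
Proof path (sibling hashes from leaf to root): [66, 716, 32, 61]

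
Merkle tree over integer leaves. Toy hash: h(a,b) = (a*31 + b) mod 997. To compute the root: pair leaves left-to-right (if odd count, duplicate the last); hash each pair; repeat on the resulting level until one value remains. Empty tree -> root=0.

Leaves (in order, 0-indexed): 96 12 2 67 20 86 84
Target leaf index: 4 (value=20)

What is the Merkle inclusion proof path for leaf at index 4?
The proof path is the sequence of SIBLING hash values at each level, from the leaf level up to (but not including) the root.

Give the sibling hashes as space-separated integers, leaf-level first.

L0 (leaves): [96, 12, 2, 67, 20, 86, 84], target index=4
L1: h(96,12)=(96*31+12)%997=994 [pair 0] h(2,67)=(2*31+67)%997=129 [pair 1] h(20,86)=(20*31+86)%997=706 [pair 2] h(84,84)=(84*31+84)%997=694 [pair 3] -> [994, 129, 706, 694]
  Sibling for proof at L0: 86
L2: h(994,129)=(994*31+129)%997=36 [pair 0] h(706,694)=(706*31+694)%997=646 [pair 1] -> [36, 646]
  Sibling for proof at L1: 694
L3: h(36,646)=(36*31+646)%997=765 [pair 0] -> [765]
  Sibling for proof at L2: 36
Root: 765
Proof path (sibling hashes from leaf to root): [86, 694, 36]

Answer: 86 694 36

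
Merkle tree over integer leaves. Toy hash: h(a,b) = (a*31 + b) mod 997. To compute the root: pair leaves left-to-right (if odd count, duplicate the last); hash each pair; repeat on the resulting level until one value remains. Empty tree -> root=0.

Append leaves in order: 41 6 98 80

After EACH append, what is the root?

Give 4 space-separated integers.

After append 41 (leaves=[41]):
  L0: [41]
  root=41
After append 6 (leaves=[41, 6]):
  L0: [41, 6]
  L1: h(41,6)=(41*31+6)%997=280 -> [280]
  root=280
After append 98 (leaves=[41, 6, 98]):
  L0: [41, 6, 98]
  L1: h(41,6)=(41*31+6)%997=280 h(98,98)=(98*31+98)%997=145 -> [280, 145]
  L2: h(280,145)=(280*31+145)%997=849 -> [849]
  root=849
After append 80 (leaves=[41, 6, 98, 80]):
  L0: [41, 6, 98, 80]
  L1: h(41,6)=(41*31+6)%997=280 h(98,80)=(98*31+80)%997=127 -> [280, 127]
  L2: h(280,127)=(280*31+127)%997=831 -> [831]
  root=831

Answer: 41 280 849 831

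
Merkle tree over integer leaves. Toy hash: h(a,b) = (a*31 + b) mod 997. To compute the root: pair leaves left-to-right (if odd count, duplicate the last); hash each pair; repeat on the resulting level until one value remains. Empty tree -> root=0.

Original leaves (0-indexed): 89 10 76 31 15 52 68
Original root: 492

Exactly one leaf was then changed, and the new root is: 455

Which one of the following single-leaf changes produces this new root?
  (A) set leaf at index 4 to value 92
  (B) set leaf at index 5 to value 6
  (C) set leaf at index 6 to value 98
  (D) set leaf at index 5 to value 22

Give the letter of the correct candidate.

Answer: C

Derivation:
Original leaves: [89, 10, 76, 31, 15, 52, 68]
Target new root: 455
Try each candidate change and compute the resulting root:
Candidate A: set leaf[4] = 92 -> leaves = [89, 10, 76, 31, 92, 52, 68]
  L0: [89, 10, 76, 31, 92, 52, 68]
  L1: h(89,10)=(89*31+10)%997=775 h(76,31)=(76*31+31)%997=393 h(92,52)=(92*31+52)%997=910 h(68,68)=(68*31+68)%997=182 -> [775, 393, 910, 182]
  L2: h(775,393)=(775*31+393)%997=490 h(910,182)=(910*31+182)%997=476 -> [490, 476]
  L3: h(490,476)=(490*31+476)%997=711 -> [711]
  root = 711 != target 455
Candidate B: set leaf[5] = 6 -> leaves = [89, 10, 76, 31, 15, 6, 68]
  L0: [89, 10, 76, 31, 15, 6, 68]
  L1: h(89,10)=(89*31+10)%997=775 h(76,31)=(76*31+31)%997=393 h(15,6)=(15*31+6)%997=471 h(68,68)=(68*31+68)%997=182 -> [775, 393, 471, 182]
  L2: h(775,393)=(775*31+393)%997=490 h(471,182)=(471*31+182)%997=825 -> [490, 825]
  L3: h(490,825)=(490*31+825)%997=63 -> [63]
  root = 63 != target 455
Candidate C: set leaf[6] = 98 -> leaves = [89, 10, 76, 31, 15, 52, 98]
  L0: [89, 10, 76, 31, 15, 52, 98]
  L1: h(89,10)=(89*31+10)%997=775 h(76,31)=(76*31+31)%997=393 h(15,52)=(15*31+52)%997=517 h(98,98)=(98*31+98)%997=145 -> [775, 393, 517, 145]
  L2: h(775,393)=(775*31+393)%997=490 h(517,145)=(517*31+145)%997=220 -> [490, 220]
  L3: h(490,220)=(490*31+220)%997=455 -> [455]
  root = 455 == target 455  ** MATCH **
Candidate D: set leaf[5] = 22 -> leaves = [89, 10, 76, 31, 15, 22, 68]
  L0: [89, 10, 76, 31, 15, 22, 68]
  L1: h(89,10)=(89*31+10)%997=775 h(76,31)=(76*31+31)%997=393 h(15,22)=(15*31+22)%997=487 h(68,68)=(68*31+68)%997=182 -> [775, 393, 487, 182]
  L2: h(775,393)=(775*31+393)%997=490 h(487,182)=(487*31+182)%997=324 -> [490, 324]
  L3: h(490,324)=(490*31+324)%997=559 -> [559]
  root = 559 != target 455
Candidate C produces the target root.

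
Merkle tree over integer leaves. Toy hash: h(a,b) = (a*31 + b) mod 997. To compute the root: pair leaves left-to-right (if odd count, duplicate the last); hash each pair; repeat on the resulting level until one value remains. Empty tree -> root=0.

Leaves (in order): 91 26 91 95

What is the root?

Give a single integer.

L0: [91, 26, 91, 95]
L1: h(91,26)=(91*31+26)%997=853 h(91,95)=(91*31+95)%997=922 -> [853, 922]
L2: h(853,922)=(853*31+922)%997=446 -> [446]

Answer: 446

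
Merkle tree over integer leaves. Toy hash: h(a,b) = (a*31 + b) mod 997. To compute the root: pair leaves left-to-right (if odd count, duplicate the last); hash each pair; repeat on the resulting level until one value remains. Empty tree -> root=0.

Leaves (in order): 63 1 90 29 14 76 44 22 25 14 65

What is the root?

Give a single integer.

Answer: 467

Derivation:
L0: [63, 1, 90, 29, 14, 76, 44, 22, 25, 14, 65]
L1: h(63,1)=(63*31+1)%997=957 h(90,29)=(90*31+29)%997=825 h(14,76)=(14*31+76)%997=510 h(44,22)=(44*31+22)%997=389 h(25,14)=(25*31+14)%997=789 h(65,65)=(65*31+65)%997=86 -> [957, 825, 510, 389, 789, 86]
L2: h(957,825)=(957*31+825)%997=582 h(510,389)=(510*31+389)%997=247 h(789,86)=(789*31+86)%997=617 -> [582, 247, 617]
L3: h(582,247)=(582*31+247)%997=343 h(617,617)=(617*31+617)%997=801 -> [343, 801]
L4: h(343,801)=(343*31+801)%997=467 -> [467]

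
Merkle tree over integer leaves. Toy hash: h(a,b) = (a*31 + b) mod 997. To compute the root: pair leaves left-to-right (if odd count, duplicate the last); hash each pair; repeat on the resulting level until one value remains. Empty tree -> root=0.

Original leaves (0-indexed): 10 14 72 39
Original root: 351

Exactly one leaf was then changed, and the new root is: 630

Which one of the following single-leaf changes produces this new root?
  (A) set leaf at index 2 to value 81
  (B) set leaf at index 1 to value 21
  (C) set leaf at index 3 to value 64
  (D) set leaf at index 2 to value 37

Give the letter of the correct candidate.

Answer: A

Derivation:
Original leaves: [10, 14, 72, 39]
Target new root: 630
Try each candidate change and compute the resulting root:
Candidate A: set leaf[2] = 81 -> leaves = [10, 14, 81, 39]
  L0: [10, 14, 81, 39]
  L1: h(10,14)=(10*31+14)%997=324 h(81,39)=(81*31+39)%997=556 -> [324, 556]
  L2: h(324,556)=(324*31+556)%997=630 -> [630]
  root = 630 == target 630  ** MATCH **
Candidate B: set leaf[1] = 21 -> leaves = [10, 21, 72, 39]
  L0: [10, 21, 72, 39]
  L1: h(10,21)=(10*31+21)%997=331 h(72,39)=(72*31+39)%997=277 -> [331, 277]
  L2: h(331,277)=(331*31+277)%997=568 -> [568]
  root = 568 != target 630
Candidate C: set leaf[3] = 64 -> leaves = [10, 14, 72, 64]
  L0: [10, 14, 72, 64]
  L1: h(10,14)=(10*31+14)%997=324 h(72,64)=(72*31+64)%997=302 -> [324, 302]
  L2: h(324,302)=(324*31+302)%997=376 -> [376]
  root = 376 != target 630
Candidate D: set leaf[2] = 37 -> leaves = [10, 14, 37, 39]
  L0: [10, 14, 37, 39]
  L1: h(10,14)=(10*31+14)%997=324 h(37,39)=(37*31+39)%997=189 -> [324, 189]
  L2: h(324,189)=(324*31+189)%997=263 -> [263]
  root = 263 != target 630
Candidate A produces the target root.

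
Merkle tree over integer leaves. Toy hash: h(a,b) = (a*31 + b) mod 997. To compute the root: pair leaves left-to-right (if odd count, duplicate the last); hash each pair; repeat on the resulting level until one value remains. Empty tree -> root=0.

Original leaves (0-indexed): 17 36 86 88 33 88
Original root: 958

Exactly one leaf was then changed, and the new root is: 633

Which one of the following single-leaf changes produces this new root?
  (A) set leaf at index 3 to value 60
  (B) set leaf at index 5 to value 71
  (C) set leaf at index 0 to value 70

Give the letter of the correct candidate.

Answer: C

Derivation:
Original leaves: [17, 36, 86, 88, 33, 88]
Target new root: 633
Try each candidate change and compute the resulting root:
Candidate A: set leaf[3] = 60 -> leaves = [17, 36, 86, 60, 33, 88]
  L0: [17, 36, 86, 60, 33, 88]
  L1: h(17,36)=(17*31+36)%997=563 h(86,60)=(86*31+60)%997=732 h(33,88)=(33*31+88)%997=114 -> [563, 732, 114]
  L2: h(563,732)=(563*31+732)%997=239 h(114,114)=(114*31+114)%997=657 -> [239, 657]
  L3: h(239,657)=(239*31+657)%997=90 -> [90]
  root = 90 != target 633
Candidate B: set leaf[5] = 71 -> leaves = [17, 36, 86, 88, 33, 71]
  L0: [17, 36, 86, 88, 33, 71]
  L1: h(17,36)=(17*31+36)%997=563 h(86,88)=(86*31+88)%997=760 h(33,71)=(33*31+71)%997=97 -> [563, 760, 97]
  L2: h(563,760)=(563*31+760)%997=267 h(97,97)=(97*31+97)%997=113 -> [267, 113]
  L3: h(267,113)=(267*31+113)%997=414 -> [414]
  root = 414 != target 633
Candidate C: set leaf[0] = 70 -> leaves = [70, 36, 86, 88, 33, 88]
  L0: [70, 36, 86, 88, 33, 88]
  L1: h(70,36)=(70*31+36)%997=212 h(86,88)=(86*31+88)%997=760 h(33,88)=(33*31+88)%997=114 -> [212, 760, 114]
  L2: h(212,760)=(212*31+760)%997=353 h(114,114)=(114*31+114)%997=657 -> [353, 657]
  L3: h(353,657)=(353*31+657)%997=633 -> [633]
  root = 633 == target 633  ** MATCH **
Candidate C produces the target root.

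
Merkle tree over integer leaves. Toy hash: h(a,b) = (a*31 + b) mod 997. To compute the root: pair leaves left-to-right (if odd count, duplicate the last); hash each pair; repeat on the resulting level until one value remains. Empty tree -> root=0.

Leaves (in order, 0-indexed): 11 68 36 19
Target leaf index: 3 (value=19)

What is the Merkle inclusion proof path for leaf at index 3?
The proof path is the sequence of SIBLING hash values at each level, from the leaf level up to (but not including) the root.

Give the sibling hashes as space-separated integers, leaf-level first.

Answer: 36 409

Derivation:
L0 (leaves): [11, 68, 36, 19], target index=3
L1: h(11,68)=(11*31+68)%997=409 [pair 0] h(36,19)=(36*31+19)%997=138 [pair 1] -> [409, 138]
  Sibling for proof at L0: 36
L2: h(409,138)=(409*31+138)%997=853 [pair 0] -> [853]
  Sibling for proof at L1: 409
Root: 853
Proof path (sibling hashes from leaf to root): [36, 409]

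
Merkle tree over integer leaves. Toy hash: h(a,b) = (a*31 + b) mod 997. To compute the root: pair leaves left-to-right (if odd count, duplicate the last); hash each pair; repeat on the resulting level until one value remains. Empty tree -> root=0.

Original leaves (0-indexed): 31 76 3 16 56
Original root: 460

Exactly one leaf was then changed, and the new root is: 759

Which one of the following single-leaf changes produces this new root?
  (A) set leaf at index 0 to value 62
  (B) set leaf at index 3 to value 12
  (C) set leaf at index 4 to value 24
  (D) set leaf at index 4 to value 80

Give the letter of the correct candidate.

Original leaves: [31, 76, 3, 16, 56]
Target new root: 759
Try each candidate change and compute the resulting root:
Candidate A: set leaf[0] = 62 -> leaves = [62, 76, 3, 16, 56]
  L0: [62, 76, 3, 16, 56]
  L1: h(62,76)=(62*31+76)%997=4 h(3,16)=(3*31+16)%997=109 h(56,56)=(56*31+56)%997=795 -> [4, 109, 795]
  L2: h(4,109)=(4*31+109)%997=233 h(795,795)=(795*31+795)%997=515 -> [233, 515]
  L3: h(233,515)=(233*31+515)%997=759 -> [759]
  root = 759 == target 759  ** MATCH **
Candidate B: set leaf[3] = 12 -> leaves = [31, 76, 3, 12, 56]
  L0: [31, 76, 3, 12, 56]
  L1: h(31,76)=(31*31+76)%997=40 h(3,12)=(3*31+12)%997=105 h(56,56)=(56*31+56)%997=795 -> [40, 105, 795]
  L2: h(40,105)=(40*31+105)%997=348 h(795,795)=(795*31+795)%997=515 -> [348, 515]
  L3: h(348,515)=(348*31+515)%997=336 -> [336]
  root = 336 != target 759
Candidate C: set leaf[4] = 24 -> leaves = [31, 76, 3, 16, 24]
  L0: [31, 76, 3, 16, 24]
  L1: h(31,76)=(31*31+76)%997=40 h(3,16)=(3*31+16)%997=109 h(24,24)=(24*31+24)%997=768 -> [40, 109, 768]
  L2: h(40,109)=(40*31+109)%997=352 h(768,768)=(768*31+768)%997=648 -> [352, 648]
  L3: h(352,648)=(352*31+648)%997=593 -> [593]
  root = 593 != target 759
Candidate D: set leaf[4] = 80 -> leaves = [31, 76, 3, 16, 80]
  L0: [31, 76, 3, 16, 80]
  L1: h(31,76)=(31*31+76)%997=40 h(3,16)=(3*31+16)%997=109 h(80,80)=(80*31+80)%997=566 -> [40, 109, 566]
  L2: h(40,109)=(40*31+109)%997=352 h(566,566)=(566*31+566)%997=166 -> [352, 166]
  L3: h(352,166)=(352*31+166)%997=111 -> [111]
  root = 111 != target 759
Candidate A produces the target root.

Answer: A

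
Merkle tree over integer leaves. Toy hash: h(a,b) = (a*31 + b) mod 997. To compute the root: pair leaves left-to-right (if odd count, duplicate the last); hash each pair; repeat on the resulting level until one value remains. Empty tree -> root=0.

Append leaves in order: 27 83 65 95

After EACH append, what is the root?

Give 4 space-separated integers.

Answer: 27 920 690 720

Derivation:
After append 27 (leaves=[27]):
  L0: [27]
  root=27
After append 83 (leaves=[27, 83]):
  L0: [27, 83]
  L1: h(27,83)=(27*31+83)%997=920 -> [920]
  root=920
After append 65 (leaves=[27, 83, 65]):
  L0: [27, 83, 65]
  L1: h(27,83)=(27*31+83)%997=920 h(65,65)=(65*31+65)%997=86 -> [920, 86]
  L2: h(920,86)=(920*31+86)%997=690 -> [690]
  root=690
After append 95 (leaves=[27, 83, 65, 95]):
  L0: [27, 83, 65, 95]
  L1: h(27,83)=(27*31+83)%997=920 h(65,95)=(65*31+95)%997=116 -> [920, 116]
  L2: h(920,116)=(920*31+116)%997=720 -> [720]
  root=720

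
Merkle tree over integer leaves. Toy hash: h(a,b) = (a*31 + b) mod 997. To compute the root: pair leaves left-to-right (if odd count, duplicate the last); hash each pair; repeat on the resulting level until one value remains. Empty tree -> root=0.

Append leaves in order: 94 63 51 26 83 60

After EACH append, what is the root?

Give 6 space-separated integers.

After append 94 (leaves=[94]):
  L0: [94]
  root=94
After append 63 (leaves=[94, 63]):
  L0: [94, 63]
  L1: h(94,63)=(94*31+63)%997=983 -> [983]
  root=983
After append 51 (leaves=[94, 63, 51]):
  L0: [94, 63, 51]
  L1: h(94,63)=(94*31+63)%997=983 h(51,51)=(51*31+51)%997=635 -> [983, 635]
  L2: h(983,635)=(983*31+635)%997=201 -> [201]
  root=201
After append 26 (leaves=[94, 63, 51, 26]):
  L0: [94, 63, 51, 26]
  L1: h(94,63)=(94*31+63)%997=983 h(51,26)=(51*31+26)%997=610 -> [983, 610]
  L2: h(983,610)=(983*31+610)%997=176 -> [176]
  root=176
After append 83 (leaves=[94, 63, 51, 26, 83]):
  L0: [94, 63, 51, 26, 83]
  L1: h(94,63)=(94*31+63)%997=983 h(51,26)=(51*31+26)%997=610 h(83,83)=(83*31+83)%997=662 -> [983, 610, 662]
  L2: h(983,610)=(983*31+610)%997=176 h(662,662)=(662*31+662)%997=247 -> [176, 247]
  L3: h(176,247)=(176*31+247)%997=718 -> [718]
  root=718
After append 60 (leaves=[94, 63, 51, 26, 83, 60]):
  L0: [94, 63, 51, 26, 83, 60]
  L1: h(94,63)=(94*31+63)%997=983 h(51,26)=(51*31+26)%997=610 h(83,60)=(83*31+60)%997=639 -> [983, 610, 639]
  L2: h(983,610)=(983*31+610)%997=176 h(639,639)=(639*31+639)%997=508 -> [176, 508]
  L3: h(176,508)=(176*31+508)%997=979 -> [979]
  root=979

Answer: 94 983 201 176 718 979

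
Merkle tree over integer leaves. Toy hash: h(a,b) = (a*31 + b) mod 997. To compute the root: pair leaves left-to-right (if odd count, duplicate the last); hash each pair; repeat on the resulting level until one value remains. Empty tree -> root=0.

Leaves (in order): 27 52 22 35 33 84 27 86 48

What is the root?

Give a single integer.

Answer: 324

Derivation:
L0: [27, 52, 22, 35, 33, 84, 27, 86, 48]
L1: h(27,52)=(27*31+52)%997=889 h(22,35)=(22*31+35)%997=717 h(33,84)=(33*31+84)%997=110 h(27,86)=(27*31+86)%997=923 h(48,48)=(48*31+48)%997=539 -> [889, 717, 110, 923, 539]
L2: h(889,717)=(889*31+717)%997=360 h(110,923)=(110*31+923)%997=345 h(539,539)=(539*31+539)%997=299 -> [360, 345, 299]
L3: h(360,345)=(360*31+345)%997=538 h(299,299)=(299*31+299)%997=595 -> [538, 595]
L4: h(538,595)=(538*31+595)%997=324 -> [324]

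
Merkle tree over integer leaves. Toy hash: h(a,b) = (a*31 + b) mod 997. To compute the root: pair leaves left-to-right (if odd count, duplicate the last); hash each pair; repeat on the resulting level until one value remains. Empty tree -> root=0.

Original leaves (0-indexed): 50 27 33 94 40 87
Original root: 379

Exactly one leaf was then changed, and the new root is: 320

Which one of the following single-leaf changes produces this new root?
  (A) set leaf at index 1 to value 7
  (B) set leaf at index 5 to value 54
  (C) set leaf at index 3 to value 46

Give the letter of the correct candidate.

Original leaves: [50, 27, 33, 94, 40, 87]
Target new root: 320
Try each candidate change and compute the resulting root:
Candidate A: set leaf[1] = 7 -> leaves = [50, 7, 33, 94, 40, 87]
  L0: [50, 7, 33, 94, 40, 87]
  L1: h(50,7)=(50*31+7)%997=560 h(33,94)=(33*31+94)%997=120 h(40,87)=(40*31+87)%997=330 -> [560, 120, 330]
  L2: h(560,120)=(560*31+120)%997=531 h(330,330)=(330*31+330)%997=590 -> [531, 590]
  L3: h(531,590)=(531*31+590)%997=102 -> [102]
  root = 102 != target 320
Candidate B: set leaf[5] = 54 -> leaves = [50, 27, 33, 94, 40, 54]
  L0: [50, 27, 33, 94, 40, 54]
  L1: h(50,27)=(50*31+27)%997=580 h(33,94)=(33*31+94)%997=120 h(40,54)=(40*31+54)%997=297 -> [580, 120, 297]
  L2: h(580,120)=(580*31+120)%997=154 h(297,297)=(297*31+297)%997=531 -> [154, 531]
  L3: h(154,531)=(154*31+531)%997=320 -> [320]
  root = 320 == target 320  ** MATCH **
Candidate C: set leaf[3] = 46 -> leaves = [50, 27, 33, 46, 40, 87]
  L0: [50, 27, 33, 46, 40, 87]
  L1: h(50,27)=(50*31+27)%997=580 h(33,46)=(33*31+46)%997=72 h(40,87)=(40*31+87)%997=330 -> [580, 72, 330]
  L2: h(580,72)=(580*31+72)%997=106 h(330,330)=(330*31+330)%997=590 -> [106, 590]
  L3: h(106,590)=(106*31+590)%997=885 -> [885]
  root = 885 != target 320
Candidate B produces the target root.

Answer: B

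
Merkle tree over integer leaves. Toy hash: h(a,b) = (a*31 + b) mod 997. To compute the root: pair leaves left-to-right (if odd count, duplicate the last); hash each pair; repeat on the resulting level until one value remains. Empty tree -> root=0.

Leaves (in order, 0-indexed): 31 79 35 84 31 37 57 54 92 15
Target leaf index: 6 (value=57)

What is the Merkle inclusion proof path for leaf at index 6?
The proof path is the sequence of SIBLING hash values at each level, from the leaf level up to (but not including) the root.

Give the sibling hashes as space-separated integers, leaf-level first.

L0 (leaves): [31, 79, 35, 84, 31, 37, 57, 54, 92, 15], target index=6
L1: h(31,79)=(31*31+79)%997=43 [pair 0] h(35,84)=(35*31+84)%997=172 [pair 1] h(31,37)=(31*31+37)%997=1 [pair 2] h(57,54)=(57*31+54)%997=824 [pair 3] h(92,15)=(92*31+15)%997=873 [pair 4] -> [43, 172, 1, 824, 873]
  Sibling for proof at L0: 54
L2: h(43,172)=(43*31+172)%997=508 [pair 0] h(1,824)=(1*31+824)%997=855 [pair 1] h(873,873)=(873*31+873)%997=20 [pair 2] -> [508, 855, 20]
  Sibling for proof at L1: 1
L3: h(508,855)=(508*31+855)%997=651 [pair 0] h(20,20)=(20*31+20)%997=640 [pair 1] -> [651, 640]
  Sibling for proof at L2: 508
L4: h(651,640)=(651*31+640)%997=881 [pair 0] -> [881]
  Sibling for proof at L3: 640
Root: 881
Proof path (sibling hashes from leaf to root): [54, 1, 508, 640]

Answer: 54 1 508 640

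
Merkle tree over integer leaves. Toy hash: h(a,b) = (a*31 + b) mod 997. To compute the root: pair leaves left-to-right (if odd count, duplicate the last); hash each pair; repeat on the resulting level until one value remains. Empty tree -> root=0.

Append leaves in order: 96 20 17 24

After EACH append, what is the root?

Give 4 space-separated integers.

Answer: 96 5 699 706

Derivation:
After append 96 (leaves=[96]):
  L0: [96]
  root=96
After append 20 (leaves=[96, 20]):
  L0: [96, 20]
  L1: h(96,20)=(96*31+20)%997=5 -> [5]
  root=5
After append 17 (leaves=[96, 20, 17]):
  L0: [96, 20, 17]
  L1: h(96,20)=(96*31+20)%997=5 h(17,17)=(17*31+17)%997=544 -> [5, 544]
  L2: h(5,544)=(5*31+544)%997=699 -> [699]
  root=699
After append 24 (leaves=[96, 20, 17, 24]):
  L0: [96, 20, 17, 24]
  L1: h(96,20)=(96*31+20)%997=5 h(17,24)=(17*31+24)%997=551 -> [5, 551]
  L2: h(5,551)=(5*31+551)%997=706 -> [706]
  root=706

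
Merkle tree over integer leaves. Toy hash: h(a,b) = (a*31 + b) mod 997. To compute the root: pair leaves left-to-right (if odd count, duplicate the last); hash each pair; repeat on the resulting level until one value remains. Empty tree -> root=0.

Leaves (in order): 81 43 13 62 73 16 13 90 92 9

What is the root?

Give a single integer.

Answer: 884

Derivation:
L0: [81, 43, 13, 62, 73, 16, 13, 90, 92, 9]
L1: h(81,43)=(81*31+43)%997=560 h(13,62)=(13*31+62)%997=465 h(73,16)=(73*31+16)%997=285 h(13,90)=(13*31+90)%997=493 h(92,9)=(92*31+9)%997=867 -> [560, 465, 285, 493, 867]
L2: h(560,465)=(560*31+465)%997=876 h(285,493)=(285*31+493)%997=355 h(867,867)=(867*31+867)%997=825 -> [876, 355, 825]
L3: h(876,355)=(876*31+355)%997=592 h(825,825)=(825*31+825)%997=478 -> [592, 478]
L4: h(592,478)=(592*31+478)%997=884 -> [884]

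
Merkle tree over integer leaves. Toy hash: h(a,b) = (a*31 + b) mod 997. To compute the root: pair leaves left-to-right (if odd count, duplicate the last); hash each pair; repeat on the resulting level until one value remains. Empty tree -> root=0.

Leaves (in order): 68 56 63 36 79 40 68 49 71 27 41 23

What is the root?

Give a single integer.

Answer: 442

Derivation:
L0: [68, 56, 63, 36, 79, 40, 68, 49, 71, 27, 41, 23]
L1: h(68,56)=(68*31+56)%997=170 h(63,36)=(63*31+36)%997=992 h(79,40)=(79*31+40)%997=495 h(68,49)=(68*31+49)%997=163 h(71,27)=(71*31+27)%997=234 h(41,23)=(41*31+23)%997=297 -> [170, 992, 495, 163, 234, 297]
L2: h(170,992)=(170*31+992)%997=280 h(495,163)=(495*31+163)%997=553 h(234,297)=(234*31+297)%997=572 -> [280, 553, 572]
L3: h(280,553)=(280*31+553)%997=260 h(572,572)=(572*31+572)%997=358 -> [260, 358]
L4: h(260,358)=(260*31+358)%997=442 -> [442]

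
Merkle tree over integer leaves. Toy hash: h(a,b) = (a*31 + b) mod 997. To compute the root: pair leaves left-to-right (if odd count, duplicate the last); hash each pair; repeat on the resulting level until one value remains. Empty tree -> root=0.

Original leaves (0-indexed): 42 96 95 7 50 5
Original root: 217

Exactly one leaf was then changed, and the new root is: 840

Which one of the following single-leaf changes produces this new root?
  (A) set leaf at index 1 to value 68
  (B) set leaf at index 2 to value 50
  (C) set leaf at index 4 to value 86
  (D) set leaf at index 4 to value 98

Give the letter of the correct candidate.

Answer: B

Derivation:
Original leaves: [42, 96, 95, 7, 50, 5]
Target new root: 840
Try each candidate change and compute the resulting root:
Candidate A: set leaf[1] = 68 -> leaves = [42, 68, 95, 7, 50, 5]
  L0: [42, 68, 95, 7, 50, 5]
  L1: h(42,68)=(42*31+68)%997=373 h(95,7)=(95*31+7)%997=958 h(50,5)=(50*31+5)%997=558 -> [373, 958, 558]
  L2: h(373,958)=(373*31+958)%997=557 h(558,558)=(558*31+558)%997=907 -> [557, 907]
  L3: h(557,907)=(557*31+907)%997=228 -> [228]
  root = 228 != target 840
Candidate B: set leaf[2] = 50 -> leaves = [42, 96, 50, 7, 50, 5]
  L0: [42, 96, 50, 7, 50, 5]
  L1: h(42,96)=(42*31+96)%997=401 h(50,7)=(50*31+7)%997=560 h(50,5)=(50*31+5)%997=558 -> [401, 560, 558]
  L2: h(401,560)=(401*31+560)%997=30 h(558,558)=(558*31+558)%997=907 -> [30, 907]
  L3: h(30,907)=(30*31+907)%997=840 -> [840]
  root = 840 == target 840  ** MATCH **
Candidate C: set leaf[4] = 86 -> leaves = [42, 96, 95, 7, 86, 5]
  L0: [42, 96, 95, 7, 86, 5]
  L1: h(42,96)=(42*31+96)%997=401 h(95,7)=(95*31+7)%997=958 h(86,5)=(86*31+5)%997=677 -> [401, 958, 677]
  L2: h(401,958)=(401*31+958)%997=428 h(677,677)=(677*31+677)%997=727 -> [428, 727]
  L3: h(428,727)=(428*31+727)%997=37 -> [37]
  root = 37 != target 840
Candidate D: set leaf[4] = 98 -> leaves = [42, 96, 95, 7, 98, 5]
  L0: [42, 96, 95, 7, 98, 5]
  L1: h(42,96)=(42*31+96)%997=401 h(95,7)=(95*31+7)%997=958 h(98,5)=(98*31+5)%997=52 -> [401, 958, 52]
  L2: h(401,958)=(401*31+958)%997=428 h(52,52)=(52*31+52)%997=667 -> [428, 667]
  L3: h(428,667)=(428*31+667)%997=974 -> [974]
  root = 974 != target 840
Candidate B produces the target root.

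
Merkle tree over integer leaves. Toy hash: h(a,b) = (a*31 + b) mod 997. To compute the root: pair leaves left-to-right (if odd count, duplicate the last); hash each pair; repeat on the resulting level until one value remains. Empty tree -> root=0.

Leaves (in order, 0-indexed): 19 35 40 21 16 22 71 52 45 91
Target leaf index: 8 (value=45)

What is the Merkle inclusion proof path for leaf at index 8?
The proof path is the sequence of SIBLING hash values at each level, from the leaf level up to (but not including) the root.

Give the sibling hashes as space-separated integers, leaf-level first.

Answer: 91 489 693 43

Derivation:
L0 (leaves): [19, 35, 40, 21, 16, 22, 71, 52, 45, 91], target index=8
L1: h(19,35)=(19*31+35)%997=624 [pair 0] h(40,21)=(40*31+21)%997=264 [pair 1] h(16,22)=(16*31+22)%997=518 [pair 2] h(71,52)=(71*31+52)%997=259 [pair 3] h(45,91)=(45*31+91)%997=489 [pair 4] -> [624, 264, 518, 259, 489]
  Sibling for proof at L0: 91
L2: h(624,264)=(624*31+264)%997=665 [pair 0] h(518,259)=(518*31+259)%997=365 [pair 1] h(489,489)=(489*31+489)%997=693 [pair 2] -> [665, 365, 693]
  Sibling for proof at L1: 489
L3: h(665,365)=(665*31+365)%997=43 [pair 0] h(693,693)=(693*31+693)%997=242 [pair 1] -> [43, 242]
  Sibling for proof at L2: 693
L4: h(43,242)=(43*31+242)%997=578 [pair 0] -> [578]
  Sibling for proof at L3: 43
Root: 578
Proof path (sibling hashes from leaf to root): [91, 489, 693, 43]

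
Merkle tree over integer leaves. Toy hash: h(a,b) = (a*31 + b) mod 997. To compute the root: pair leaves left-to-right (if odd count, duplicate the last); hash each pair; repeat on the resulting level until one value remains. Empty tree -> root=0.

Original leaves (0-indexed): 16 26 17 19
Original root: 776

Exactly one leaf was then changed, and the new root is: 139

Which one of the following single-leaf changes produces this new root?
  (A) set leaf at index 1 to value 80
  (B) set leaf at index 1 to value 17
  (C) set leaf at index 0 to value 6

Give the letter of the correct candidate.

Original leaves: [16, 26, 17, 19]
Target new root: 139
Try each candidate change and compute the resulting root:
Candidate A: set leaf[1] = 80 -> leaves = [16, 80, 17, 19]
  L0: [16, 80, 17, 19]
  L1: h(16,80)=(16*31+80)%997=576 h(17,19)=(17*31+19)%997=546 -> [576, 546]
  L2: h(576,546)=(576*31+546)%997=456 -> [456]
  root = 456 != target 139
Candidate B: set leaf[1] = 17 -> leaves = [16, 17, 17, 19]
  L0: [16, 17, 17, 19]
  L1: h(16,17)=(16*31+17)%997=513 h(17,19)=(17*31+19)%997=546 -> [513, 546]
  L2: h(513,546)=(513*31+546)%997=497 -> [497]
  root = 497 != target 139
Candidate C: set leaf[0] = 6 -> leaves = [6, 26, 17, 19]
  L0: [6, 26, 17, 19]
  L1: h(6,26)=(6*31+26)%997=212 h(17,19)=(17*31+19)%997=546 -> [212, 546]
  L2: h(212,546)=(212*31+546)%997=139 -> [139]
  root = 139 == target 139  ** MATCH **
Candidate C produces the target root.

Answer: C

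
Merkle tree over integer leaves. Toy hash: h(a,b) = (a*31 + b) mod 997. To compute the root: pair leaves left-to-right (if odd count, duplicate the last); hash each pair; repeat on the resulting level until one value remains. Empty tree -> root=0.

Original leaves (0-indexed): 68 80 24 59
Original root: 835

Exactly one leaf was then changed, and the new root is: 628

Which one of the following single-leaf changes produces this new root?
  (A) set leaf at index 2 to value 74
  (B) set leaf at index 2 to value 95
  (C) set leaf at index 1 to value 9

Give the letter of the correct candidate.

Original leaves: [68, 80, 24, 59]
Target new root: 628
Try each candidate change and compute the resulting root:
Candidate A: set leaf[2] = 74 -> leaves = [68, 80, 74, 59]
  L0: [68, 80, 74, 59]
  L1: h(68,80)=(68*31+80)%997=194 h(74,59)=(74*31+59)%997=359 -> [194, 359]
  L2: h(194,359)=(194*31+359)%997=391 -> [391]
  root = 391 != target 628
Candidate B: set leaf[2] = 95 -> leaves = [68, 80, 95, 59]
  L0: [68, 80, 95, 59]
  L1: h(68,80)=(68*31+80)%997=194 h(95,59)=(95*31+59)%997=13 -> [194, 13]
  L2: h(194,13)=(194*31+13)%997=45 -> [45]
  root = 45 != target 628
Candidate C: set leaf[1] = 9 -> leaves = [68, 9, 24, 59]
  L0: [68, 9, 24, 59]
  L1: h(68,9)=(68*31+9)%997=123 h(24,59)=(24*31+59)%997=803 -> [123, 803]
  L2: h(123,803)=(123*31+803)%997=628 -> [628]
  root = 628 == target 628  ** MATCH **
Candidate C produces the target root.

Answer: C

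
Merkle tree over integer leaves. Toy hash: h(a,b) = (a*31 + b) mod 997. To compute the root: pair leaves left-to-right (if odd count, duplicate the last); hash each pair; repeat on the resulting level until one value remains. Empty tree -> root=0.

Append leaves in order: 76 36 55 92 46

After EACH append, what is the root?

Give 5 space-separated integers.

After append 76 (leaves=[76]):
  L0: [76]
  root=76
After append 36 (leaves=[76, 36]):
  L0: [76, 36]
  L1: h(76,36)=(76*31+36)%997=398 -> [398]
  root=398
After append 55 (leaves=[76, 36, 55]):
  L0: [76, 36, 55]
  L1: h(76,36)=(76*31+36)%997=398 h(55,55)=(55*31+55)%997=763 -> [398, 763]
  L2: h(398,763)=(398*31+763)%997=140 -> [140]
  root=140
After append 92 (leaves=[76, 36, 55, 92]):
  L0: [76, 36, 55, 92]
  L1: h(76,36)=(76*31+36)%997=398 h(55,92)=(55*31+92)%997=800 -> [398, 800]
  L2: h(398,800)=(398*31+800)%997=177 -> [177]
  root=177
After append 46 (leaves=[76, 36, 55, 92, 46]):
  L0: [76, 36, 55, 92, 46]
  L1: h(76,36)=(76*31+36)%997=398 h(55,92)=(55*31+92)%997=800 h(46,46)=(46*31+46)%997=475 -> [398, 800, 475]
  L2: h(398,800)=(398*31+800)%997=177 h(475,475)=(475*31+475)%997=245 -> [177, 245]
  L3: h(177,245)=(177*31+245)%997=747 -> [747]
  root=747

Answer: 76 398 140 177 747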